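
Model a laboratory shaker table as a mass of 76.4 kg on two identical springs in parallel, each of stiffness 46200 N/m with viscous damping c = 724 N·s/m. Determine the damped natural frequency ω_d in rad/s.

Parallel springs add: k_eq = 2 × 46200 = 92400 N/m.
ω_n = √(k_eq/m) = √(92400/76.4) = 34.78 rad/s.
Critical damping c_c = 2√(k_eq·m) = 2√(92400 × 76.4) = 5314 N·s/m, so ζ = c/c_c = 724/5314 = 0.1362.
ω_d = ω_n√(1 − ζ²) = 34.78 × √(1 − 0.0186) = 34.45 rad/s.

34.5 rad/s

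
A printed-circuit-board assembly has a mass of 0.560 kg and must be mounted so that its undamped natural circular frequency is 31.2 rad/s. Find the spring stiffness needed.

545 N/m

k = m·ω_n² = 0.560 × 31.20² = 0.560 × 973.4 = 545.1 N/m.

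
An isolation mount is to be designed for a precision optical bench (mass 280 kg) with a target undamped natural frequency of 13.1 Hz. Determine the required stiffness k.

1900000 N/m

ω_n = 2πf_n = 2π × 13.1 = 82.31 rad/s.
k = m·ω_n² = 280 × 82.31² = 280 × 6775 = 1897000 N/m.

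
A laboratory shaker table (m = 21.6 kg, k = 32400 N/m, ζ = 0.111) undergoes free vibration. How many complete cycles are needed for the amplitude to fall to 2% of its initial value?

Logarithmic decrement δ = 2πζ/√(1 − ζ²) = 2π × 0.1110/√(1 − 0.0123) = 0.7018.
x_n/x₀ = e^(−nδ) ≤ 0.02; take ln: n ≥ ln(1/0.02)/δ = 3.912/0.7018 = 5.575.
So 6 complete cycles are required.

6 cycles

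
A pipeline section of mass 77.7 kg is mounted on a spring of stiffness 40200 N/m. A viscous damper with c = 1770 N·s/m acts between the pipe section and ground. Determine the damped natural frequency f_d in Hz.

ω_n = √(k/m) = √(40200/77.7) = 22.75 rad/s.
Critical damping c_c = 2√(k·m) = 2√(40200 × 77.7) = 3535 N·s/m, so ζ = c/c_c = 1770/3535 = 0.5007.
ω_d = ω_n√(1 − ζ²) = 22.75 × √(1 − 0.251) = 19.69 rad/s.
f_d = ω_d/(2π) = 3.134 Hz.

3.13 Hz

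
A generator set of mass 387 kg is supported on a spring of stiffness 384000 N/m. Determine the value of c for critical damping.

24400 N·s/m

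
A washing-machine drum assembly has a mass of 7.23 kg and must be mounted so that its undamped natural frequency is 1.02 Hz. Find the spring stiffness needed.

ω_n = 2πf_n = 2π × 1.02 = 6.409 rad/s.
k = m·ω_n² = 7.23 × 6.409² = 7.23 × 41.07 = 297.0 N/m.

297 N/m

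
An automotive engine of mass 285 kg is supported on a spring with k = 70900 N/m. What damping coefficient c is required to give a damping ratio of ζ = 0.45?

c_c = 2√(k·m) = 2√(70900 × 285) = 8990 N·s/m.
c = ζ·c_c = 0.45 × 8990 = 4046 N·s/m.

4050 N·s/m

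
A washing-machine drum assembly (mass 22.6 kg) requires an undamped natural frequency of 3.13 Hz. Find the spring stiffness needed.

8740 N/m

ω_n = 2πf_n = 2π × 3.13 = 19.67 rad/s.
k = m·ω_n² = 22.6 × 19.67² = 22.6 × 386.8 = 8741 N/m.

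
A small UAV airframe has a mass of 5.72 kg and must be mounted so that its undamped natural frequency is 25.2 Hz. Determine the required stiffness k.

ω_n = 2πf_n = 2π × 25.2 = 158.3 rad/s.
k = m·ω_n² = 5.72 × 158.3² = 5.72 × 25070 = 143400 N/m.

143000 N/m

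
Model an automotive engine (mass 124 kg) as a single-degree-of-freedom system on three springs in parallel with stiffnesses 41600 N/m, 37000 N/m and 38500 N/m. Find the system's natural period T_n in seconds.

Parallel springs add: k_eq = 41600 + 37000 + 38500 = 117100 N/m.
ω_n = √(k_eq/m) = √(117100/124) = √944.4 = 30.73 rad/s.
T_n = 2π/ω_n = 6.283/30.73 = 0.2045 s.

0.204 s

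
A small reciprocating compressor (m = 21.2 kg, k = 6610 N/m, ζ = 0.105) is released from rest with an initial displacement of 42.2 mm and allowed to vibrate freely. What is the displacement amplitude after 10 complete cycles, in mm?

0.0555 mm

Logarithmic decrement δ = 2πζ/√(1 − ζ²) = 2π × 0.1050/√(1 − 0.0110) = 0.6634.
After n cycles, x_n/x₀ = e^(−nδ), so x_10 = 42.2 × e^(−10 × 0.6634) = 42.2 × 0.001315 = 0.05549 mm.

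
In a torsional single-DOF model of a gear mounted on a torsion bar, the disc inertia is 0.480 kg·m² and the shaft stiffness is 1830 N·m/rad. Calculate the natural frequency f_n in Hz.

9.83 Hz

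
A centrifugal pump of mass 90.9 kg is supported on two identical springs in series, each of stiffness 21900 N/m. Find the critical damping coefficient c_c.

2000 N·s/m

Series springs: 1/k_eq = 2/21900, so k_eq = 21900/2 = 10950 N/m.
c_c = 2√(k_eq·m) = 2√(10950 × 90.9) = 2 × 997.7 = 1995 N·s/m.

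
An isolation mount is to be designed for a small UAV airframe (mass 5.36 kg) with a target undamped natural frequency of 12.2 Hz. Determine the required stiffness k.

ω_n = 2πf_n = 2π × 12.2 = 76.65 rad/s.
k = m·ω_n² = 5.36 × 76.65² = 5.36 × 5876 = 31500 N/m.

31500 N/m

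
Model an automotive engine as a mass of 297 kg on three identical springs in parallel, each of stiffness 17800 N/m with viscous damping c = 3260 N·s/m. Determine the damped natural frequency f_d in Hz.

1.95 Hz

Parallel springs add: k_eq = 3 × 17800 = 53400 N/m.
ω_n = √(k_eq/m) = √(53400/297) = 13.41 rad/s.
Critical damping c_c = 2√(k_eq·m) = 2√(53400 × 297) = 7965 N·s/m, so ζ = c/c_c = 3260/7965 = 0.4093.
ω_d = ω_n√(1 − ζ²) = 13.41 × √(1 − 0.168) = 12.23 rad/s.
f_d = ω_d/(2π) = 1.947 Hz.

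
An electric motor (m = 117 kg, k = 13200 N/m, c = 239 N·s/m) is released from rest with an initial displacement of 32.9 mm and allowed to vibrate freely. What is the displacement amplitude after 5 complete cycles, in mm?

1.58 mm

ζ = c/(2√(km)) = 239/(2√(13200 × 117)) = 239/2485 = 0.09616.
Logarithmic decrement δ = 2πζ/√(1 − ζ²) = 2π × 0.09616/√(1 − 0.00925) = 0.6070.
After n cycles, x_n/x₀ = e^(−nδ), so x_5 = 32.9 × e^(−5 × 0.6070) = 32.9 × 0.04808 = 1.582 mm.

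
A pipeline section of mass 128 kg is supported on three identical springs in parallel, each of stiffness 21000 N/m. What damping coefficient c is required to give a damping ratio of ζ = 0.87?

4940 N·s/m

Parallel springs add: k_eq = 3 × 21000 = 63000 N/m.
c_c = 2√(k_eq·m) = 2√(63000 × 128) = 5679 N·s/m.
c = ζ·c_c = 0.87 × 5679 = 4941 N·s/m.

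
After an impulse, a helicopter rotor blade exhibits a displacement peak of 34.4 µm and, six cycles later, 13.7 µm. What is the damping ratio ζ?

Logarithmic decrement δ = (1/n)·ln(x₀/x_n) = (1/6)·ln(34.4/13.7) = (1/6)·ln(2.511) = 0.1534.
ζ = δ/√(4π² + δ²) = 0.1534/√(39.48 + 0.0235) = 0.1534/6.285 = 0.02441.

0.0244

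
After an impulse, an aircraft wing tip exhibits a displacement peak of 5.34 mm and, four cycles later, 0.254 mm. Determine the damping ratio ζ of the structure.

Logarithmic decrement δ = (1/n)·ln(x₀/x_n) = (1/4)·ln(5.34/0.254) = (1/4)·ln(21.02) = 0.7614.
ζ = δ/√(4π² + δ²) = 0.7614/√(39.48 + 0.580) = 0.7614/6.329 = 0.1203.

0.120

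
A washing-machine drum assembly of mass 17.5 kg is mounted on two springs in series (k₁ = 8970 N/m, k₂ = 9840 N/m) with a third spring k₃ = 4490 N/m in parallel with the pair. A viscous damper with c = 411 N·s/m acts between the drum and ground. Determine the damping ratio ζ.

Series pair: k_s = k₁k₂/(k₁+k₂) = (8970)(9840)/(8970 + 9840) = 4692 N/m. In parallel with k₃: k_eq = 4692 + 4490 = 9182 N/m.
ω_n = √(k_eq/m) = √(9182/17.5) = 22.91 rad/s.
Critical damping c_c = 2√(k_eq·m) = 2√(9182 × 17.5) = 801.7 N·s/m, so ζ = c/c_c = 411/801.7 = 0.5126.

0.513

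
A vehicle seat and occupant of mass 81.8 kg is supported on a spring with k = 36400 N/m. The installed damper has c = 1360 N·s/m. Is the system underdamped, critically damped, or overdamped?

c_c = 2√(k·m) = 3451 N·s/m; ζ = c/c_c = 1360/3451 = 0.394.
Since ζ < 1 the system is underdamped.

underdamped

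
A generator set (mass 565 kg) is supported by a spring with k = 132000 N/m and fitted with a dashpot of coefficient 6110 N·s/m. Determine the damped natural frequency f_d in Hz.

2.28 Hz

ω_n = √(k/m) = √(132000/565) = 15.28 rad/s.
Critical damping c_c = 2√(k·m) = 2√(132000 × 565) = 17270 N·s/m, so ζ = c/c_c = 6110/17270 = 0.3538.
ω_d = ω_n√(1 − ζ²) = 15.28 × √(1 − 0.125) = 14.30 rad/s.
f_d = ω_d/(2π) = 2.275 Hz.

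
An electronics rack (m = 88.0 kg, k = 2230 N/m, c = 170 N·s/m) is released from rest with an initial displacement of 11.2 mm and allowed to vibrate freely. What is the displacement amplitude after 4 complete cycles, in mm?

ζ = c/(2√(km)) = 170/(2√(2230 × 88.0)) = 170/886.0 = 0.1919.
Logarithmic decrement δ = 2πζ/√(1 − ζ²) = 2π × 0.1919/√(1 − 0.0368) = 1.228.
After n cycles, x_n/x₀ = e^(−nδ), so x_4 = 11.2 × e^(−4 × 1.228) = 11.2 × 0.007345 = 0.08227 mm.

0.0823 mm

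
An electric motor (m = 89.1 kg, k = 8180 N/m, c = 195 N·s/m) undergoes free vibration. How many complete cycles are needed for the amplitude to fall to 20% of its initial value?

ζ = c/(2√(km)) = 195/(2√(8180 × 89.1)) = 195/1707 = 0.1142.
Logarithmic decrement δ = 2πζ/√(1 − ζ²) = 2π × 0.1142/√(1 − 0.0130) = 0.7223.
x_n/x₀ = e^(−nδ) ≤ 0.2; take ln: n ≥ ln(1/0.2)/δ = 1.609/0.7223 = 2.228.
So 3 complete cycles are required.

3 cycles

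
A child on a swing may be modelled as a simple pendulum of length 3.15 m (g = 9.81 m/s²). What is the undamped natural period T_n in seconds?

3.56 s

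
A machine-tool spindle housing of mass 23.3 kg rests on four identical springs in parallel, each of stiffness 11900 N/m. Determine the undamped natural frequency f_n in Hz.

7.19 Hz

Parallel springs add: k_eq = 4 × 11900 = 47600 N/m.
ω_n = √(k_eq/m) = √(47600/23.3) = √2043 = 45.20 rad/s.
f_n = ω_n/(2π) = 45.20/6.283 = 7.194 Hz.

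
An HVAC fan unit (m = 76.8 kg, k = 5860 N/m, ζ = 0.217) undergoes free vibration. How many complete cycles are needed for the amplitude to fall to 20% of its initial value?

2 cycles

Logarithmic decrement δ = 2πζ/√(1 − ζ²) = 2π × 0.2170/√(1 − 0.0471) = 1.397.
x_n/x₀ = e^(−nδ) ≤ 0.2; take ln: n ≥ ln(1/0.2)/δ = 1.609/1.397 = 1.152.
So 2 complete cycles are required.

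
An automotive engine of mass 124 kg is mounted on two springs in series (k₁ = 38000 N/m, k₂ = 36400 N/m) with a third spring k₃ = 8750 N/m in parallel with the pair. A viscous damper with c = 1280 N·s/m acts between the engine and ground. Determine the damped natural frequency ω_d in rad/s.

Series pair: k_s = k₁k₂/(k₁+k₂) = (38000)(36400)/(38000 + 36400) = 18590 N/m. In parallel with k₃: k_eq = 18590 + 8750 = 27340 N/m.
ω_n = √(k_eq/m) = √(27340/124) = 14.85 rad/s.
Critical damping c_c = 2√(k_eq·m) = 2√(27340 × 124) = 3683 N·s/m, so ζ = c/c_c = 1280/3683 = 0.3476.
ω_d = ω_n√(1 − ζ²) = 14.85 × √(1 − 0.121) = 13.92 rad/s.

13.9 rad/s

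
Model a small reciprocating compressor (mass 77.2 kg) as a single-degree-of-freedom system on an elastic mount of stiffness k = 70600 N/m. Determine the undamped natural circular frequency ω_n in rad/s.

30.2 rad/s

ω_n = √(k/m) = √(70600/77.2) = √914.5 = 30.24 rad/s.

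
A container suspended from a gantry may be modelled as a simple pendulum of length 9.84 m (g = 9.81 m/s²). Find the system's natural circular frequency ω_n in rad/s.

For a simple pendulum ω_n = √(g/L) = √(9.81/9.84) = √0.9970 = 0.9985 rad/s.

0.998 rad/s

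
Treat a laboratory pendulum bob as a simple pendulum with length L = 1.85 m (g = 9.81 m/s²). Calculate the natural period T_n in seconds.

2.73 s

For a simple pendulum ω_n = √(g/L) = √(9.81/1.85) = √5.303 = 2.303 rad/s.
T_n = 2π/ω_n = 6.283/2.303 = 2.729 s.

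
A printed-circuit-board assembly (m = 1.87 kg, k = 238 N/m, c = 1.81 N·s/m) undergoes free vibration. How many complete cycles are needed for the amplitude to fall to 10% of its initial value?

9 cycles

ζ = c/(2√(km)) = 1.81/(2√(238 × 1.87)) = 1.81/42.19 = 0.04290.
Logarithmic decrement δ = 2πζ/√(1 − ζ²) = 2π × 0.04290/√(1 − 0.00184) = 0.2698.
x_n/x₀ = e^(−nδ) ≤ 0.1; take ln: n ≥ ln(1/0.1)/δ = 2.303/0.2698 = 8.535.
So 9 complete cycles are required.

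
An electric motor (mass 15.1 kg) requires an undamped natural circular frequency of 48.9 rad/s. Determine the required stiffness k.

k = m·ω_n² = 15.1 × 48.90² = 15.1 × 2391 = 36110 N/m.

36100 N/m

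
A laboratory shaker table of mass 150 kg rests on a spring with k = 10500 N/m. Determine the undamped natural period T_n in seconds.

ω_n = √(k/m) = √(10500/150) = √70.00 = 8.367 rad/s.
T_n = 2π/ω_n = 6.283/8.367 = 0.7510 s.

0.751 s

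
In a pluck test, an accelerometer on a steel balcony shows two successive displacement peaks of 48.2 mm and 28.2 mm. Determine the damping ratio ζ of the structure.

Logarithmic decrement δ = (1/n)·ln(x₀/x_n) = (1/1)·ln(48.2/28.2) = (1/1)·ln(1.709) = 0.5360.
ζ = δ/√(4π² + δ²) = 0.5360/√(39.48 + 0.287) = 0.5360/6.306 = 0.08500.

0.0850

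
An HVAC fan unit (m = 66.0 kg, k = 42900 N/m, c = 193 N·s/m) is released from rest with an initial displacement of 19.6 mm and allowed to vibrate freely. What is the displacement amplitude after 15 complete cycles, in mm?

ζ = c/(2√(km)) = 193/(2√(42900 × 66.0)) = 193/3365 = 0.05735.
Logarithmic decrement δ = 2πζ/√(1 − ζ²) = 2π × 0.05735/√(1 − 0.00329) = 0.3609.
After n cycles, x_n/x₀ = e^(−nδ), so x_15 = 19.6 × e^(−15 × 0.3609) = 19.6 × 0.004454 = 0.08730 mm.

0.0873 mm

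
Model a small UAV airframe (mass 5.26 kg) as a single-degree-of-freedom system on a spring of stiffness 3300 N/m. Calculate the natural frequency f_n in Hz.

3.99 Hz

ω_n = √(k/m) = √(3300/5.26) = √627.4 = 25.05 rad/s.
f_n = ω_n/(2π) = 25.05/6.283 = 3.986 Hz.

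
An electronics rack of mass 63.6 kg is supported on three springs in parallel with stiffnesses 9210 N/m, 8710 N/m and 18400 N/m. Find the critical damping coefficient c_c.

3040 N·s/m

Parallel springs add: k_eq = 9210 + 8710 + 18400 = 36320 N/m.
c_c = 2√(k_eq·m) = 2√(36320 × 63.6) = 2 × 1520 = 3040 N·s/m.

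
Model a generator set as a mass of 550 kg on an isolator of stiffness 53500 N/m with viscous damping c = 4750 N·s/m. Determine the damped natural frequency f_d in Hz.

1.41 Hz

ω_n = √(k/m) = √(53500/550) = 9.863 rad/s.
Critical damping c_c = 2√(k·m) = 2√(53500 × 550) = 10850 N·s/m, so ζ = c/c_c = 4750/10850 = 0.4378.
ω_d = ω_n√(1 − ζ²) = 9.863 × √(1 − 0.192) = 8.867 rad/s.
f_d = ω_d/(2π) = 1.411 Hz.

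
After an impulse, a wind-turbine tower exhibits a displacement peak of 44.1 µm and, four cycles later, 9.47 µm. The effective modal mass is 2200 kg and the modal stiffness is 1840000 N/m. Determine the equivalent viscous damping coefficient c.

Logarithmic decrement δ = (1/n)·ln(x₀/x_n) = (1/4)·ln(44.1/9.47) = (1/4)·ln(4.657) = 0.3846.
ζ = δ/√(4π² + δ²) = 0.3846/√(39.48 + 0.148) = 0.3846/6.295 = 0.06109.
c = ζ · 2√(km) = 0.06109 × 2√(1840000 × 2200) = 0.06109 × 127200 = 7774 N·s/m.

7770 N·s/m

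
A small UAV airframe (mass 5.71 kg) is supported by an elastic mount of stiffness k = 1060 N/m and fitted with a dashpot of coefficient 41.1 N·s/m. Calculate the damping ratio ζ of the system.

0.264

ω_n = √(k/m) = √(1060/5.71) = 13.62 rad/s.
Critical damping c_c = 2√(k·m) = 2√(1060 × 5.71) = 155.6 N·s/m, so ζ = c/c_c = 41.1/155.6 = 0.2641.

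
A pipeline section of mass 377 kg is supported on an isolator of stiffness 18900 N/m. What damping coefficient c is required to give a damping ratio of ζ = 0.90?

4800 N·s/m

c_c = 2√(k·m) = 2√(18900 × 377) = 5339 N·s/m.
c = ζ·c_c = 0.90 × 5339 = 4805 N·s/m.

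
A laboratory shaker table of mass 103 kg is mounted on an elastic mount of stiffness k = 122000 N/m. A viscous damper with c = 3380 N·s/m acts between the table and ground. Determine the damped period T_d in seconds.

ω_n = √(k/m) = √(122000/103) = 34.42 rad/s.
Critical damping c_c = 2√(k·m) = 2√(122000 × 103) = 7090 N·s/m, so ζ = c/c_c = 3380/7090 = 0.4767.
ω_d = ω_n√(1 − ζ²) = 34.42 × √(1 − 0.227) = 30.25 rad/s.
T_d = 2π/ω_d = 0.2077 s.

0.208 s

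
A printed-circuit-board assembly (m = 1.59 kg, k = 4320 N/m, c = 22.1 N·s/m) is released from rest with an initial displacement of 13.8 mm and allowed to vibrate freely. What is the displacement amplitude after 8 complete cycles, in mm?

0.0160 mm

ζ = c/(2√(km)) = 22.1/(2√(4320 × 1.59)) = 22.1/165.8 = 0.1333.
Logarithmic decrement δ = 2πζ/√(1 − ζ²) = 2π × 0.1333/√(1 − 0.0178) = 0.8453.
After n cycles, x_n/x₀ = e^(−nδ), so x_8 = 13.8 × e^(−8 × 0.8453) = 13.8 × 0.001157 = 0.01596 mm.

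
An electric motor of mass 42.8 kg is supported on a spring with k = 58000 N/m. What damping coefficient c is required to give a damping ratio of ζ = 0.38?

1200 N·s/m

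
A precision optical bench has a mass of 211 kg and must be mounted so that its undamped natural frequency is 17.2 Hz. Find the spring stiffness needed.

2460000 N/m

ω_n = 2πf_n = 2π × 17.2 = 108.1 rad/s.
k = m·ω_n² = 211 × 108.1² = 211 × 11680 = 2464000 N/m.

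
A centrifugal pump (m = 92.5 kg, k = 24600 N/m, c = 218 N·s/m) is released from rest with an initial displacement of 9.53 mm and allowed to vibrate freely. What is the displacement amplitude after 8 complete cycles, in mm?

0.250 mm

ζ = c/(2√(km)) = 218/(2√(24600 × 92.5)) = 218/3017 = 0.07226.
Logarithmic decrement δ = 2πζ/√(1 − ζ²) = 2π × 0.07226/√(1 − 0.00522) = 0.4552.
After n cycles, x_n/x₀ = e^(−nδ), so x_8 = 9.53 × e^(−8 × 0.4552) = 9.53 × 0.02621 = 0.2498 mm.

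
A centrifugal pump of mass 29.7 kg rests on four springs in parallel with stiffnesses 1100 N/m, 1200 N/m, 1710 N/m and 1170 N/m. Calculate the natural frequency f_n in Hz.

2.10 Hz

Parallel springs add: k_eq = 1100 + 1200 + 1710 + 1170 = 5180 N/m.
ω_n = √(k_eq/m) = √(5180/29.7) = √174.4 = 13.21 rad/s.
f_n = ω_n/(2π) = 13.21/6.283 = 2.102 Hz.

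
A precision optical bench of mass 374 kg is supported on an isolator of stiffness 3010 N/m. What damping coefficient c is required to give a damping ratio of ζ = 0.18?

382 N·s/m

c_c = 2√(k·m) = 2√(3010 × 374) = 2122 N·s/m.
c = ζ·c_c = 0.18 × 2122 = 382.0 N·s/m.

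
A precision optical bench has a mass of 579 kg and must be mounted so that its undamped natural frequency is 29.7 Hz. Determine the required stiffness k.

ω_n = 2πf_n = 2π × 29.7 = 186.6 rad/s.
k = m·ω_n² = 579 × 186.6² = 579 × 34820 = 20160000 N/m.

20200000 N/m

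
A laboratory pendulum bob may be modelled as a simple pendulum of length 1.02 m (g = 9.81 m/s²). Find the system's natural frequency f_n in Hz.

For a simple pendulum ω_n = √(g/L) = √(9.81/1.02) = √9.618 = 3.101 rad/s.
f_n = ω_n/(2π) = 3.101/6.283 = 0.4936 Hz.

0.494 Hz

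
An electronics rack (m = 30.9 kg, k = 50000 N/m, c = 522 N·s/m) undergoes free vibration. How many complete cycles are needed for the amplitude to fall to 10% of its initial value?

2 cycles

ζ = c/(2√(km)) = 522/(2√(50000 × 30.9)) = 522/2486 = 0.2100.
Logarithmic decrement δ = 2πζ/√(1 − ζ²) = 2π × 0.2100/√(1 − 0.0441) = 1.349.
x_n/x₀ = e^(−nδ) ≤ 0.1; take ln: n ≥ ln(1/0.1)/δ = 2.303/1.349 = 1.706.
So 2 complete cycles are required.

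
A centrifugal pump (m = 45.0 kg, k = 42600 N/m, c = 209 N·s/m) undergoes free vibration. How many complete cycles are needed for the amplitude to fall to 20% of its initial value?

ζ = c/(2√(km)) = 209/(2√(42600 × 45.0)) = 209/2769 = 0.07548.
Logarithmic decrement δ = 2πζ/√(1 − ζ²) = 2π × 0.07548/√(1 − 0.00570) = 0.4756.
x_n/x₀ = e^(−nδ) ≤ 0.2; take ln: n ≥ ln(1/0.2)/δ = 1.609/0.4756 = 3.384.
So 4 complete cycles are required.

4 cycles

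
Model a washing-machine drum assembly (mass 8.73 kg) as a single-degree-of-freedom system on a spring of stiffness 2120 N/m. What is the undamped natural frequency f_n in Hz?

2.48 Hz

ω_n = √(k/m) = √(2120/8.73) = √242.8 = 15.58 rad/s.
f_n = ω_n/(2π) = 15.58/6.283 = 2.480 Hz.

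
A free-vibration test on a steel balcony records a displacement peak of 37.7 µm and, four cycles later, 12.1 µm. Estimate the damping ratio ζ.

0.0452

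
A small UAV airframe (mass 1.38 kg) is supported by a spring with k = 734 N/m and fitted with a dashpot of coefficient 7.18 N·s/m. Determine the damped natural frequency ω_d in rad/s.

22.9 rad/s

ω_n = √(k/m) = √(734.0/1.38) = 23.06 rad/s.
Critical damping c_c = 2√(k·m) = 2√(734.0 × 1.38) = 63.65 N·s/m, so ζ = c/c_c = 7.18/63.65 = 0.1128.
ω_d = ω_n√(1 − ζ²) = 23.06 × √(1 − 0.0127) = 22.92 rad/s.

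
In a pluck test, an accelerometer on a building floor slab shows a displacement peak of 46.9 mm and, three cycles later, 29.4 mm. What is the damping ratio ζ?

0.0248

Logarithmic decrement δ = (1/n)·ln(x₀/x_n) = (1/3)·ln(46.9/29.4) = (1/3)·ln(1.595) = 0.1557.
ζ = δ/√(4π² + δ²) = 0.1557/√(39.48 + 0.0242) = 0.1557/6.285 = 0.02477.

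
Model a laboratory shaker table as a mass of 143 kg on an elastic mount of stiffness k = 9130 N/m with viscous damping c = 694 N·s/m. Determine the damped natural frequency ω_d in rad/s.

7.61 rad/s

ω_n = √(k/m) = √(9130/143) = 7.990 rad/s.
Critical damping c_c = 2√(k·m) = 2√(9130 × 143) = 2285 N·s/m, so ζ = c/c_c = 694/2285 = 0.3037.
ω_d = ω_n√(1 − ζ²) = 7.990 × √(1 − 0.0922) = 7.613 rad/s.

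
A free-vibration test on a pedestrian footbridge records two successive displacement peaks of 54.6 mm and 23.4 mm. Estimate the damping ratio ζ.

0.134

Logarithmic decrement δ = (1/n)·ln(x₀/x_n) = (1/1)·ln(54.6/23.4) = (1/1)·ln(2.333) = 0.8473.
ζ = δ/√(4π² + δ²) = 0.8473/√(39.48 + 0.718) = 0.8473/6.340 = 0.1336.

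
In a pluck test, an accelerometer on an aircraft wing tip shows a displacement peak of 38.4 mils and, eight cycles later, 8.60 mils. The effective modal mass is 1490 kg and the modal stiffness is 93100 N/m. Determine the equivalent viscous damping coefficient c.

Logarithmic decrement δ = (1/n)·ln(x₀/x_n) = (1/8)·ln(38.4/8.60) = (1/8)·ln(4.465) = 0.1870.
ζ = δ/√(4π² + δ²) = 0.1870/√(39.48 + 0.0350) = 0.1870/6.286 = 0.02975.
c = ζ · 2√(km) = 0.02975 × 2√(93100 × 1490) = 0.02975 × 23560 = 700.9 N·s/m.

701 N·s/m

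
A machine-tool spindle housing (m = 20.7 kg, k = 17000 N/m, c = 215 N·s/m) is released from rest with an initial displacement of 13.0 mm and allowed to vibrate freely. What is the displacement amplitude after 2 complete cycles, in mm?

1.28 mm

ζ = c/(2√(km)) = 215/(2√(17000 × 20.7)) = 215/1186 = 0.1812.
Logarithmic decrement δ = 2πζ/√(1 − ζ²) = 2π × 0.1812/√(1 − 0.0328) = 1.158.
After n cycles, x_n/x₀ = e^(−nδ), so x_2 = 13.0 × e^(−2 × 1.158) = 13.0 × 0.09871 = 1.283 mm.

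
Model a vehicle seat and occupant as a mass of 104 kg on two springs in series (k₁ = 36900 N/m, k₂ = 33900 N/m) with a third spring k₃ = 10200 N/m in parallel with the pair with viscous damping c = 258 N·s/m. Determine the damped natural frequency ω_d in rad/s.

16.3 rad/s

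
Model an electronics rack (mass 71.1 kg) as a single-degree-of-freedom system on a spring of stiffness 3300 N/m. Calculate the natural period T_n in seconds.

ω_n = √(k/m) = √(3300/71.1) = √46.41 = 6.813 rad/s.
T_n = 2π/ω_n = 6.283/6.813 = 0.9223 s.

0.922 s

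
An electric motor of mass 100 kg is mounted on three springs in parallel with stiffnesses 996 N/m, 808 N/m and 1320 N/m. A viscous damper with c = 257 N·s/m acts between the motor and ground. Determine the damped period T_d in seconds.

1.16 s

Parallel springs add: k_eq = 996 + 808 + 1320 = 3124 N/m.
ω_n = √(k_eq/m) = √(3124/100) = 5.589 rad/s.
Critical damping c_c = 2√(k_eq·m) = 2√(3124 × 100) = 1118 N·s/m, so ζ = c/c_c = 257/1118 = 0.2299.
ω_d = ω_n√(1 − ζ²) = 5.589 × √(1 − 0.0529) = 5.440 rad/s.
T_d = 2π/ω_d = 1.155 s.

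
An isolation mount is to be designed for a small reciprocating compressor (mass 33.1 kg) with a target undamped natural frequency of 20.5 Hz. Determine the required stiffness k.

ω_n = 2πf_n = 2π × 20.5 = 128.8 rad/s.
k = m·ω_n² = 33.1 × 128.8² = 33.1 × 16590 = 549200 N/m.

549000 N/m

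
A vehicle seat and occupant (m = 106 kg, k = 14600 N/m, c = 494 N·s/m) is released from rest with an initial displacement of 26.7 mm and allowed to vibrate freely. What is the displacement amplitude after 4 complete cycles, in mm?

0.164 mm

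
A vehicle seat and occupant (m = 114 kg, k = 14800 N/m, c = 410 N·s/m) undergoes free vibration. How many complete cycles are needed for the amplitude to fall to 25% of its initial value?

2 cycles

ζ = c/(2√(km)) = 410/(2√(14800 × 114)) = 410/2598 = 0.1578.
Logarithmic decrement δ = 2πζ/√(1 − ζ²) = 2π × 0.1578/√(1 − 0.0249) = 1.004.
x_n/x₀ = e^(−nδ) ≤ 0.25; take ln: n ≥ ln(1/0.25)/δ = 1.386/1.004 = 1.380.
So 2 complete cycles are required.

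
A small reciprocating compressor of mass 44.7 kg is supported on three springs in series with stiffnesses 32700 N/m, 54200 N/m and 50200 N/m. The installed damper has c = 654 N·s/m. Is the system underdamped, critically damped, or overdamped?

underdamped

Series springs: 1/k_eq = 1/32700 + 1/54200 + 1/50200 = 6.895×10^-5, so k_eq = 14500 N/m.
c_c = 2√(k_eq·m) = 1610 N·s/m; ζ = c/c_c = 654/1610 = 0.406.
Since ζ < 1 the system is underdamped.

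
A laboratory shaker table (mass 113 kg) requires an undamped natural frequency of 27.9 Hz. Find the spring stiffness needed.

3470000 N/m

ω_n = 2πf_n = 2π × 27.9 = 175.3 rad/s.
k = m·ω_n² = 113 × 175.3² = 113 × 30730 = 3473000 N/m.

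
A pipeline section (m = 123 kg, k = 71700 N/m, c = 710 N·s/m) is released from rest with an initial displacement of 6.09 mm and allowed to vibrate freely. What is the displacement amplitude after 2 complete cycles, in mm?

ζ = c/(2√(km)) = 710/(2√(71700 × 123)) = 710/5939 = 0.1195.
Logarithmic decrement δ = 2πζ/√(1 − ζ²) = 2π × 0.1195/√(1 − 0.0143) = 0.7565.
After n cycles, x_n/x₀ = e^(−nδ), so x_2 = 6.09 × e^(−2 × 0.7565) = 6.09 × 0.2202 = 1.341 mm.

1.34 mm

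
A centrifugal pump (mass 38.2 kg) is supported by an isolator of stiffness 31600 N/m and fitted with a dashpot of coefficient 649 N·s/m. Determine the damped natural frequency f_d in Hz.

4.37 Hz

ω_n = √(k/m) = √(31600/38.2) = 28.76 rad/s.
Critical damping c_c = 2√(k·m) = 2√(31600 × 38.2) = 2197 N·s/m, so ζ = c/c_c = 649/2197 = 0.2954.
ω_d = ω_n√(1 − ζ²) = 28.76 × √(1 − 0.0872) = 27.48 rad/s.
f_d = ω_d/(2π) = 4.373 Hz.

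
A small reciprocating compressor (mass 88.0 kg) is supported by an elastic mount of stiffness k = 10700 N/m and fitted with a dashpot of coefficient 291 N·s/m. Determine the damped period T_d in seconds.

0.576 s

ω_n = √(k/m) = √(10700/88.0) = 11.03 rad/s.
Critical damping c_c = 2√(k·m) = 2√(10700 × 88.0) = 1941 N·s/m, so ζ = c/c_c = 291/1941 = 0.1499.
ω_d = ω_n√(1 − ζ²) = 11.03 × √(1 − 0.0225) = 10.90 rad/s.
T_d = 2π/ω_d = 0.5763 s.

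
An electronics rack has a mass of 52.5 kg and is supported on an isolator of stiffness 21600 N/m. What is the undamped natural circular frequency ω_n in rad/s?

20.3 rad/s

ω_n = √(k/m) = √(21600/52.5) = √411.4 = 20.28 rad/s.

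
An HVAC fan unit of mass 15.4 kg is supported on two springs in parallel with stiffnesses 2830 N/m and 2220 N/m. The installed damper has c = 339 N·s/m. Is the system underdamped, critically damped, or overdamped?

underdamped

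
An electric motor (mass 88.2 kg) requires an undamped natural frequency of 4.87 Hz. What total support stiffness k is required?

82600 N/m

ω_n = 2πf_n = 2π × 4.87 = 30.60 rad/s.
k = m·ω_n² = 88.2 × 30.60² = 88.2 × 936.3 = 82580 N/m.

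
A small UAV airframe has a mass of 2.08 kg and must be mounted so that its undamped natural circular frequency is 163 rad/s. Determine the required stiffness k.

55300 N/m

k = m·ω_n² = 2.08 × 163.0² = 2.08 × 26570 = 55260 N/m.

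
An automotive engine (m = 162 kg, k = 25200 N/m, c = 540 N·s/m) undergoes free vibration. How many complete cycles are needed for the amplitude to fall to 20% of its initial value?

2 cycles

ζ = c/(2√(km)) = 540/(2√(25200 × 162)) = 540/4041 = 0.1336.
Logarithmic decrement δ = 2πζ/√(1 − ζ²) = 2π × 0.1336/√(1 − 0.0179) = 0.8472.
x_n/x₀ = e^(−nδ) ≤ 0.2; take ln: n ≥ ln(1/0.2)/δ = 1.609/0.8472 = 1.900.
So 2 complete cycles are required.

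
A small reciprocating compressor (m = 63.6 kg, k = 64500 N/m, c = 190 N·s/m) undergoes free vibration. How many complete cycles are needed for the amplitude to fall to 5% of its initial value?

ζ = c/(2√(km)) = 190/(2√(64500 × 63.6)) = 190/4051 = 0.04690.
Logarithmic decrement δ = 2πζ/√(1 − ζ²) = 2π × 0.04690/√(1 − 0.00220) = 0.2950.
x_n/x₀ = e^(−nδ) ≤ 0.05; take ln: n ≥ ln(1/0.05)/δ = 2.996/0.2950 = 10.15.
So 11 complete cycles are required.

11 cycles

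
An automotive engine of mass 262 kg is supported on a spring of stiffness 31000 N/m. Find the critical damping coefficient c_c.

5700 N·s/m

c_c = 2√(k·m) = 2√(31000 × 262) = 2 × 2850 = 5700 N·s/m.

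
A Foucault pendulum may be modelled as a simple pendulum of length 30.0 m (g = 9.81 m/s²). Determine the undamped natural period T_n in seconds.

11.0 s

For a simple pendulum ω_n = √(g/L) = √(9.81/30.0) = √0.3270 = 0.5718 rad/s.
T_n = 2π/ω_n = 6.283/0.5718 = 10.99 s.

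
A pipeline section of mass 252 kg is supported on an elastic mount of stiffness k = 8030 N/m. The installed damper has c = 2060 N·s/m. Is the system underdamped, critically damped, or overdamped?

underdamped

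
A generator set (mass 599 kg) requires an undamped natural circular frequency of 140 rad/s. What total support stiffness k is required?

11700000 N/m

k = m·ω_n² = 599 × 140.0² = 599 × 19600 = 11740000 N/m.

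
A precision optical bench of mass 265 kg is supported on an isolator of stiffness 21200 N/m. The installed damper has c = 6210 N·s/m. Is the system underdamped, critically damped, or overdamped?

overdamped

c_c = 2√(k·m) = 4740 N·s/m; ζ = c/c_c = 6210/4740 = 1.31.
Since ζ > 1 the system is overdamped.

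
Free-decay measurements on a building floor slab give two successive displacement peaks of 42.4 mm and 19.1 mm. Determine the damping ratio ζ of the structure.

0.126

Logarithmic decrement δ = (1/n)·ln(x₀/x_n) = (1/1)·ln(42.4/19.1) = (1/1)·ln(2.220) = 0.7975.
ζ = δ/√(4π² + δ²) = 0.7975/√(39.48 + 0.636) = 0.7975/6.334 = 0.1259.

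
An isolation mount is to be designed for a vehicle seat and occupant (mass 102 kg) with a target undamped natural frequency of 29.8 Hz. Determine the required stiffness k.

ω_n = 2πf_n = 2π × 29.8 = 187.2 rad/s.
k = m·ω_n² = 102 × 187.2² = 102 × 35060 = 3576000 N/m.

3580000 N/m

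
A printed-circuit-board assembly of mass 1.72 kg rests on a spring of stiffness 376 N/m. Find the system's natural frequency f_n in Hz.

ω_n = √(k/m) = √(376.0/1.72) = √218.6 = 14.79 rad/s.
f_n = ω_n/(2π) = 14.79/6.283 = 2.353 Hz.

2.35 Hz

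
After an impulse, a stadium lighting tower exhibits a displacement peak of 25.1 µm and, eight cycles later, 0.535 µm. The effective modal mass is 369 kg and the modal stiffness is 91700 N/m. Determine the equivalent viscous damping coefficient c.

Logarithmic decrement δ = (1/n)·ln(x₀/x_n) = (1/8)·ln(25.1/0.535) = (1/8)·ln(46.92) = 0.4810.
ζ = δ/√(4π² + δ²) = 0.4810/√(39.48 + 0.231) = 0.4810/6.302 = 0.07634.
c = ζ · 2√(km) = 0.07634 × 2√(91700 × 369) = 0.07634 × 11630 = 888.1 N·s/m.

888 N·s/m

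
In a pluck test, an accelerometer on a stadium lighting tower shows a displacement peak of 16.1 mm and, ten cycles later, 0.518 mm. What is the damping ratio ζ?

Logarithmic decrement δ = (1/n)·ln(x₀/x_n) = (1/10)·ln(16.1/0.518) = (1/10)·ln(31.08) = 0.3437.
ζ = δ/√(4π² + δ²) = 0.3437/√(39.48 + 0.118) = 0.3437/6.293 = 0.05461.

0.0546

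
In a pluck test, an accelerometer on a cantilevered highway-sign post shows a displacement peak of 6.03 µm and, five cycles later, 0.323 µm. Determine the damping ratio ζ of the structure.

0.0928

Logarithmic decrement δ = (1/n)·ln(x₀/x_n) = (1/5)·ln(6.03/0.323) = (1/5)·ln(18.67) = 0.5854.
ζ = δ/√(4π² + δ²) = 0.5854/√(39.48 + 0.343) = 0.5854/6.310 = 0.09276.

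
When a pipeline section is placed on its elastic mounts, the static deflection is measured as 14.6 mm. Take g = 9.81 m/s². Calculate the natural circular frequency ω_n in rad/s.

25.9 rad/s

ω_n = √(g/δ_st) = √(9.81/0.0146) = √671.9 = 25.92 rad/s.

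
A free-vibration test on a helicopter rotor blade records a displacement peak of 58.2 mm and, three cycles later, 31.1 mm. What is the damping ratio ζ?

Logarithmic decrement δ = (1/n)·ln(x₀/x_n) = (1/3)·ln(58.2/31.1) = (1/3)·ln(1.871) = 0.2089.
ζ = δ/√(4π² + δ²) = 0.2089/√(39.48 + 0.0436) = 0.2089/6.287 = 0.03323.

0.0332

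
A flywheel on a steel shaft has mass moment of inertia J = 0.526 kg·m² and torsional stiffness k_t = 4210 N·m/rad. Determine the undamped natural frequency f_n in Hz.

ω_n = √(k_t/J) = √(4210/0.526) = √8004 = 89.46 rad/s.
f_n = ω_n/(2π) = 89.46/6.283 = 14.24 Hz.

14.2 Hz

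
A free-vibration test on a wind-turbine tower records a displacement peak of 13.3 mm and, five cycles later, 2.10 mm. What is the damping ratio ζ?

Logarithmic decrement δ = (1/n)·ln(x₀/x_n) = (1/5)·ln(13.3/2.10) = (1/5)·ln(6.333) = 0.3692.
ζ = δ/√(4π² + δ²) = 0.3692/√(39.48 + 0.136) = 0.3692/6.294 = 0.05865.

0.0587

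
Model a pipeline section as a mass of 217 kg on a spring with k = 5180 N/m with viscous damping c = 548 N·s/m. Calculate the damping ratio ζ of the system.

ω_n = √(k/m) = √(5180/217) = 4.886 rad/s.
Critical damping c_c = 2√(k·m) = 2√(5180 × 217) = 2120 N·s/m, so ζ = c/c_c = 548/2120 = 0.2584.

0.258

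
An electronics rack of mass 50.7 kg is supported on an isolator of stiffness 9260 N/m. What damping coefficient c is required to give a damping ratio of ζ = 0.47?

644 N·s/m

c_c = 2√(k·m) = 2√(9260 × 50.7) = 1370 N·s/m.
c = ζ·c_c = 0.47 × 1370 = 644.1 N·s/m.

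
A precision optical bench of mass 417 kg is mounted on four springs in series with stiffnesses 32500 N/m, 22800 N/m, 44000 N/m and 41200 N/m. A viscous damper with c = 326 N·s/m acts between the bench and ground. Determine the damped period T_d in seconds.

Series springs: 1/k_eq = 1/32500 + 1/22800 + 1/44000 + 1/41200 = 0.0001216, so k_eq = 8222 N/m.
ω_n = √(k_eq/m) = √(8222/417) = 4.440 rad/s.
Critical damping c_c = 2√(k_eq·m) = 2√(8222 × 417) = 3703 N·s/m, so ζ = c/c_c = 326/3703 = 0.08803.
ω_d = ω_n√(1 − ζ²) = 4.440 × √(1 − 0.00775) = 4.423 rad/s.
T_d = 2π/ω_d = 1.421 s.

1.42 s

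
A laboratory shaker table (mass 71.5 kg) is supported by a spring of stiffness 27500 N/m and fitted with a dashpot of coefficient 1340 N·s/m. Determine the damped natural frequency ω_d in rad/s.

ω_n = √(k/m) = √(27500/71.5) = 19.61 rad/s.
Critical damping c_c = 2√(k·m) = 2√(27500 × 71.5) = 2804 N·s/m, so ζ = c/c_c = 1340/2804 = 0.4778.
ω_d = ω_n√(1 − ζ²) = 19.61 × √(1 − 0.228) = 17.23 rad/s.

17.2 rad/s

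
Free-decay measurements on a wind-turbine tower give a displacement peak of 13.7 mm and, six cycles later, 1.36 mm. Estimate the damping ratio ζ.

0.0612

Logarithmic decrement δ = (1/n)·ln(x₀/x_n) = (1/6)·ln(13.7/1.36) = (1/6)·ln(10.07) = 0.3850.
ζ = δ/√(4π² + δ²) = 0.3850/√(39.48 + 0.148) = 0.3850/6.295 = 0.06116.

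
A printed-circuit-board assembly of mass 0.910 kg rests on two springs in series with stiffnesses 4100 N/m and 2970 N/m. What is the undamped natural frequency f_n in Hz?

6.92 Hz

Series springs: 1/k_eq = 1/4100 + 1/2970 = 0.0005806, so k_eq = 1722 N/m.
ω_n = √(k_eq/m) = √(1722/0.910) = √1893 = 43.51 rad/s.
f_n = ω_n/(2π) = 43.51/6.283 = 6.924 Hz.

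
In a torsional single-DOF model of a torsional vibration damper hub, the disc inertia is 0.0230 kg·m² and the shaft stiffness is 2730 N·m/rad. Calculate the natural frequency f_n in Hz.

54.8 Hz

ω_n = √(k_t/J) = √(2730/0.0230) = √118700 = 344.5 rad/s.
f_n = ω_n/(2π) = 344.5/6.283 = 54.83 Hz.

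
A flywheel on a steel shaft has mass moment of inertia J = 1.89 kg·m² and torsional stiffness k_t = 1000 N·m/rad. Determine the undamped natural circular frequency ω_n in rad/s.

ω_n = √(k_t/J) = √(1000/1.89) = √529.1 = 23.00 rad/s.

23.0 rad/s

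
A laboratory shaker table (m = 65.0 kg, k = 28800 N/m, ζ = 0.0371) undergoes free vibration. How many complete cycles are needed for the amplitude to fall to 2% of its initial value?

Logarithmic decrement δ = 2πζ/√(1 − ζ²) = 2π × 0.03710/√(1 − 0.00138) = 0.2333.
x_n/x₀ = e^(−nδ) ≤ 0.02; take ln: n ≥ ln(1/0.02)/δ = 3.912/0.2333 = 16.77.
So 17 complete cycles are required.

17 cycles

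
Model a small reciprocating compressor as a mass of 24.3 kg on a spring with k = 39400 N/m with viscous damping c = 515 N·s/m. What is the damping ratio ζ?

0.263

ω_n = √(k/m) = √(39400/24.3) = 40.27 rad/s.
Critical damping c_c = 2√(k·m) = 2√(39400 × 24.3) = 1957 N·s/m, so ζ = c/c_c = 515/1957 = 0.2632.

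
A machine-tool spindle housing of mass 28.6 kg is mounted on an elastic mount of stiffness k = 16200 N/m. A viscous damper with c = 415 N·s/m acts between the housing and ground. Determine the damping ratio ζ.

ω_n = √(k/m) = √(16200/28.6) = 23.80 rad/s.
Critical damping c_c = 2√(k·m) = 2√(16200 × 28.6) = 1361 N·s/m, so ζ = c/c_c = 415/1361 = 0.3048.

0.305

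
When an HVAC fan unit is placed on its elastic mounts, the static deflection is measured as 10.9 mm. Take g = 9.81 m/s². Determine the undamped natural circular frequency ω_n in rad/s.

30.0 rad/s

ω_n = √(g/δ_st) = √(9.81/0.0109) = √900.0 = 30.00 rad/s.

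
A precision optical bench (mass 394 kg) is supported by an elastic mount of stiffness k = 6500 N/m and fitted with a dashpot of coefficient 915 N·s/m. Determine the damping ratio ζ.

ω_n = √(k/m) = √(6500/394) = 4.062 rad/s.
Critical damping c_c = 2√(k·m) = 2√(6500 × 394) = 3201 N·s/m, so ζ = c/c_c = 915/3201 = 0.2859.

0.286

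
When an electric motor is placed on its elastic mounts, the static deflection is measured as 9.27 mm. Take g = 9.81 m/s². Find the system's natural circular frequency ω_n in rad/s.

32.5 rad/s

ω_n = √(g/δ_st) = √(9.81/0.00927) = √1058 = 32.53 rad/s.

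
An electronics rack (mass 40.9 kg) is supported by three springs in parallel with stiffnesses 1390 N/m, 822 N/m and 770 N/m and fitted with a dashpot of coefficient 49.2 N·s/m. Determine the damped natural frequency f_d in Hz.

Parallel springs add: k_eq = 1390 + 822 + 770 = 2982 N/m.
ω_n = √(k_eq/m) = √(2982/40.9) = 8.539 rad/s.
Critical damping c_c = 2√(k_eq·m) = 2√(2982 × 40.9) = 698.5 N·s/m, so ζ = c/c_c = 49.2/698.5 = 0.07044.
ω_d = ω_n√(1 − ζ²) = 8.539 × √(1 − 0.00496) = 8.517 rad/s.
f_d = ω_d/(2π) = 1.356 Hz.

1.36 Hz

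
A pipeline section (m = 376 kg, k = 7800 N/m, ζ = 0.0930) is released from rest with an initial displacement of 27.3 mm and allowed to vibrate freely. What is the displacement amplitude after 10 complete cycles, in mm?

0.0772 mm

Logarithmic decrement δ = 2πζ/√(1 − ζ²) = 2π × 0.09300/√(1 − 0.00865) = 0.5869.
After n cycles, x_n/x₀ = e^(−nδ), so x_10 = 27.3 × e^(−10 × 0.5869) = 27.3 × 0.002826 = 0.07716 mm.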